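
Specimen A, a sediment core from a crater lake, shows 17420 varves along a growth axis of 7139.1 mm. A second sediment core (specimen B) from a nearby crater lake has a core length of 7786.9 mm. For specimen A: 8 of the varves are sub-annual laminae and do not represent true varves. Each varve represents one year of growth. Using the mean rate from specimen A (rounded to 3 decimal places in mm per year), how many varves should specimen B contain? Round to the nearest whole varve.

Specimen A: after corrections the count is 17420 − 8 = 17412 varves.
A: Mean rate = 7139.1 mm / 17412 years ≈ 0.410 mm per year.
For B, 7786.9 / 0.410 = 18992.44 years ≈ 18992 varves.

18992 varves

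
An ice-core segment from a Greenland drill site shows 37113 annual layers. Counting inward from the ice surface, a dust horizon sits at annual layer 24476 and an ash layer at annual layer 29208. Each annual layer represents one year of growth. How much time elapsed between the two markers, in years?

4732 years

Separation: 29208 − 24476 = 4732 annual layers.
That is 4732 years at one annual layer per year.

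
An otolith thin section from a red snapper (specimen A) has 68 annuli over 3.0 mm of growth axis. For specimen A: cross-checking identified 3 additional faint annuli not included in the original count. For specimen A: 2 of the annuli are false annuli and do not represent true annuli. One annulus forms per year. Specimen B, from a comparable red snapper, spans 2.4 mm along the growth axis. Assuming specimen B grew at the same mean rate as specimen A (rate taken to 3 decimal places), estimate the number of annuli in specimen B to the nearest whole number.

Specimen A: correcting the raw count gives 68 − 2 + 3 = 69 true annuli.
A: 3.0 mm over 69 years gives 3.0 / 69 ≈ 0.043 mm/yr.
Specimen B: 2.4 mm / 0.043 mm per year = 55.81 years ≈ 56 annuli.

56 annuli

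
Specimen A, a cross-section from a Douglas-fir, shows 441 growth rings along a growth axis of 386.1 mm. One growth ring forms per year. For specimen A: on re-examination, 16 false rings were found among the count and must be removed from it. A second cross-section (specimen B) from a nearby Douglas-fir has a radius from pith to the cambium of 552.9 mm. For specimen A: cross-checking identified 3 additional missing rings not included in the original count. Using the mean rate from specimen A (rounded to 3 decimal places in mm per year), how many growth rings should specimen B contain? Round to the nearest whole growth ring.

613 growth rings

Specimen A: true growth ring count = 441 − 16 + 3 = 428.
A: Mean rate = 386.1 mm / 428 years ≈ 0.902 mm/yr.
B spans 552.9 / 0.902 = 612.97 years ≈ 613 growth rings.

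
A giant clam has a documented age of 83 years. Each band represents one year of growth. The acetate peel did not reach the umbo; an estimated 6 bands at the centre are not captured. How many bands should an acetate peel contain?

77 bands

One band per year gives 83 bands over 83 years.
83 − 6 missed = 77 bands expected in the prepared section.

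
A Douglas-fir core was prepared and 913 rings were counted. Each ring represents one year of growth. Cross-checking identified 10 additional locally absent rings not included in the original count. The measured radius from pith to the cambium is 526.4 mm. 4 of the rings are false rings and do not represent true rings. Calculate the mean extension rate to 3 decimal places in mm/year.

After corrections the count is 913 − 4 + 10 = 919 rings.
526.4 mm over 919 years gives 526.4 / 919 ≈ 0.573 mm/year.

0.573 mm/year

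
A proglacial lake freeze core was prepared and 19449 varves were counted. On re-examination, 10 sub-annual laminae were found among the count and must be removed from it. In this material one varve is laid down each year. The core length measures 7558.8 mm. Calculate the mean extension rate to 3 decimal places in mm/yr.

0.389 mm/yr

Correcting the raw count gives 19449 − 10 = 19439 true varves.
Mean rate = 7558.8 mm / 19439 years ≈ 0.389 mm/yr.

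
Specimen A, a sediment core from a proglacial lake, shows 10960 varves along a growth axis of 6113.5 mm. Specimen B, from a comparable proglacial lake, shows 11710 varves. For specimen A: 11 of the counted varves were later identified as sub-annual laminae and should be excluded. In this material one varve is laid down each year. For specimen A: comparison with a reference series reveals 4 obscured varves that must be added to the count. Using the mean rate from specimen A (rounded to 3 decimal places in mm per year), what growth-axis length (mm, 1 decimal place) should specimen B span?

Specimen A: true varve count = 10960 − 11 + 4 = 10953.
A: Extension rate ≈ 6113.5 / 10953 = 0.558 mm/yr.
Length of B = 0.558 × 11710 = 6534.2 mm.

6534.2 mm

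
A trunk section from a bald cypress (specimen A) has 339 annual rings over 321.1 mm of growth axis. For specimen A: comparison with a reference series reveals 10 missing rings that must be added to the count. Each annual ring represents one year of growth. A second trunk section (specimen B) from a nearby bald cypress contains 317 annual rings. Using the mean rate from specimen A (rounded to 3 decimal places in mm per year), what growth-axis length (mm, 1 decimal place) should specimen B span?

291.6 mm

Specimen A: after corrections the count is 339 + 10 = 349 annual rings.
A: Mean rate = 321.1 mm / 349 years ≈ 0.920 mm/year.
Length of B = 0.920 × 317 = 291.6 mm.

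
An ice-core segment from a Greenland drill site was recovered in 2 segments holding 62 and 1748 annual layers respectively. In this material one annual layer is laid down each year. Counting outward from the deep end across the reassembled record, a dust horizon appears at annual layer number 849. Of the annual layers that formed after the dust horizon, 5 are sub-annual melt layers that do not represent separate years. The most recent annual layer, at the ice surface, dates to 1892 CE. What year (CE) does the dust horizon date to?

936 CE

Total annual layers = 62 + 1748 = 1810.
1810 − 849 = 961 annual layers lie beyond the dust horizon toward the ice surface.
961 − 5 false = 956 true annual layers after the dust horizon.
Counting back 956 years from 1892 CE places the dust horizon in 1892 − 956 = 936 CE.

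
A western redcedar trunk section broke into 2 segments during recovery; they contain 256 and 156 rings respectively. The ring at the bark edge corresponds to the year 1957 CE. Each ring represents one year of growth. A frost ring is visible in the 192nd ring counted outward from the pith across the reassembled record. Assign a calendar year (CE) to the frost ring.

Total rings = 256 + 156 = 412.
412 − 192 = 220 rings lie beyond the frost ring toward the bark edge.
The ring at the bark edge is 1957 CE, so the frost ring dates to 1957 − 220 = 1737 CE.

1737 CE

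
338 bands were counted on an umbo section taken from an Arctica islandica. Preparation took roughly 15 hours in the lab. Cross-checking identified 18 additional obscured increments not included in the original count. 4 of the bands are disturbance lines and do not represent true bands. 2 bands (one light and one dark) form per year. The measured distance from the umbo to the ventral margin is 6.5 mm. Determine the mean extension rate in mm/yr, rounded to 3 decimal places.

After corrections the count is 338 − 4 + 18 = 352 bands.
Dividing by 2 bands per year: 352 / 2 = 176 years.
Mean rate = 6.5 mm / 176 years ≈ 0.037 mm/yr.

0.037 mm/yr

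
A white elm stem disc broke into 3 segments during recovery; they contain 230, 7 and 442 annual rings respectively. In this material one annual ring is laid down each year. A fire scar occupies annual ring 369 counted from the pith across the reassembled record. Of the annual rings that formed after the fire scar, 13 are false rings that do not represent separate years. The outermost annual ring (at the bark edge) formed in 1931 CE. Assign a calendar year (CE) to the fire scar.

1634 CE

Total annual rings = 230 + 7 + 442 = 679.
679 − 369 = 310 annual rings lie beyond the fire scar toward the bark edge.
Removing the 13 false annual rings leaves 310 − 13 = 297 true annual rings beyond the fire scar.
1931 − 297 = 1634 CE.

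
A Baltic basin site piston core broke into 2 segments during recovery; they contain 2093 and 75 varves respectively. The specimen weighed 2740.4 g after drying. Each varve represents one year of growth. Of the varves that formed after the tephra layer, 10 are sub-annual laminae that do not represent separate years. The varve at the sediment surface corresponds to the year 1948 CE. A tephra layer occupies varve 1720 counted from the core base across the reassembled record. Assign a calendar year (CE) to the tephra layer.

Total varves = 2093 + 75 = 2168.
Between varve 1720 and the sediment surface there are 2168 − 1720 = 448 varves.
Excluding 10 false varves: 448 − 10 = 438.
Counting back 438 years from 1948 CE places the tephra layer in 1948 − 438 = 1510 CE.

1510 CE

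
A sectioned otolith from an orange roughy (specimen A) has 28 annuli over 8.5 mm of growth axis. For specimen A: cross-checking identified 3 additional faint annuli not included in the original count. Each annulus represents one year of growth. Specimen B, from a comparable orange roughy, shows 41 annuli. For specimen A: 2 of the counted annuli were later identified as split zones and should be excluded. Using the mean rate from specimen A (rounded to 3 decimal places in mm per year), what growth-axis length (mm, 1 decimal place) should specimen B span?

12.0 mm

Specimen A: after corrections the count is 28 − 2 + 3 = 29 annuli.
A: Extension rate ≈ 8.5 / 29 = 0.293 mm per year.
B's length ≈ 0.293 × 41 = 12.0 mm.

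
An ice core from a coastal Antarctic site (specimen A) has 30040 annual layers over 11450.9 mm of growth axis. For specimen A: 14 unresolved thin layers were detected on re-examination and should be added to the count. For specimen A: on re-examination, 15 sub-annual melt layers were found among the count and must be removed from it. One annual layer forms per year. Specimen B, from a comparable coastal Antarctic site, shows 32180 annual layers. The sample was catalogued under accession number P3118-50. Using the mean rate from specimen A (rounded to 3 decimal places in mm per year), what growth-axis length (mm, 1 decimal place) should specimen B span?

Specimen A: adjusted count: 30040 − 15 + 14 = 30039 annual layers.
A: 11450.9 mm over 30039 years gives 11450.9 / 30039 ≈ 0.381 mm per year.
Length of B = 0.381 × 32180 = 12260.6 mm.

12260.6 mm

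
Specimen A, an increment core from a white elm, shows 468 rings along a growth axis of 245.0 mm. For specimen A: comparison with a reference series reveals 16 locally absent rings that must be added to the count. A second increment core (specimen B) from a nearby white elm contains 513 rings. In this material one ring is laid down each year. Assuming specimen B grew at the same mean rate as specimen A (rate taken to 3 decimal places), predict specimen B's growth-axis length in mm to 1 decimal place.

259.6 mm

Specimen A: adjusted count: 468 + 16 = 484 rings.
A: Mean rate = 245.0 mm / 484 years ≈ 0.506 mm/yr.
Length of B = 0.506 × 513 = 259.6 mm.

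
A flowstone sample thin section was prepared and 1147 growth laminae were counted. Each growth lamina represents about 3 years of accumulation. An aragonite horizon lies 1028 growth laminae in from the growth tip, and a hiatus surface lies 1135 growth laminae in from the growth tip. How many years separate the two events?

Separation: 1135 − 1028 = 107 growth laminae.
107 growth laminae at 3 years each span 107 × 3 = 321 years.

321 yr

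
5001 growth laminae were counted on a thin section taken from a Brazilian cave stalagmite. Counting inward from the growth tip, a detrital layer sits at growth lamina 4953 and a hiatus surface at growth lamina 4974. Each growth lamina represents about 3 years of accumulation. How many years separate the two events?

The two markers are separated by 4974 − 4953 = 21 growth laminae.
At 3 years per growth lamina, 21 × 3 = 63 years.

63 years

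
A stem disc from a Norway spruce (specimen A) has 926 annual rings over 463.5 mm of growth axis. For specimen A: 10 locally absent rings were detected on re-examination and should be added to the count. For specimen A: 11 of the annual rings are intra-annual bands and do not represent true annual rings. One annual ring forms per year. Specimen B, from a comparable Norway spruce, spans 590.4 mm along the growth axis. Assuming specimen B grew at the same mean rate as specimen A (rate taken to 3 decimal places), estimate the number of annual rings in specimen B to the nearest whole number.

1178 annual rings

Specimen A: true annual ring count = 926 − 11 + 10 = 925.
A: 463.5 mm over 925 years gives 463.5 / 925 ≈ 0.501 mm/yr.
B spans 590.4 / 0.501 = 1178.44 years ≈ 1178 annual rings.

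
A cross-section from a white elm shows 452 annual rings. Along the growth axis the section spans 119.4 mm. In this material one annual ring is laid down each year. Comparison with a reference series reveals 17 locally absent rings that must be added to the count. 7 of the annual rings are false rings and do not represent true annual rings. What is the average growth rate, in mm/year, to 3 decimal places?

0.258 mm/year

True annual ring count = 452 − 7 + 17 = 462.
Extension rate ≈ 119.4 / 462 = 0.258 mm/year.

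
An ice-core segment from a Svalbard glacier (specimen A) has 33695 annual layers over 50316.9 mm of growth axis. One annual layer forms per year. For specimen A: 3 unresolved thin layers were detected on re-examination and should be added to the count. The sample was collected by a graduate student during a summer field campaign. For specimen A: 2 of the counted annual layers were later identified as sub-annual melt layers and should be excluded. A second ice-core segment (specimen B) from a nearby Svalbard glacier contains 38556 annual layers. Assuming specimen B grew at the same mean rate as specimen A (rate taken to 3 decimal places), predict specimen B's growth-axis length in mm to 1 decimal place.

57564.1 mm

Specimen A: after corrections the count is 33695 − 2 + 3 = 33696 annual layers.
A: Extension rate ≈ 50316.9 / 33696 = 1.493 mm per year.
B's length ≈ 1.493 × 38556 = 57564.1 mm.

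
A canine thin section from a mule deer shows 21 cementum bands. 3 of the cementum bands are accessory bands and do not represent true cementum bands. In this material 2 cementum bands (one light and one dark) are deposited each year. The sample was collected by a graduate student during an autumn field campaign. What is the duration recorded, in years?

9 years

Adjusted count: 21 − 3 = 18 cementum bands.
With 2 cementum bands per year, 18 / 2 = 9 years.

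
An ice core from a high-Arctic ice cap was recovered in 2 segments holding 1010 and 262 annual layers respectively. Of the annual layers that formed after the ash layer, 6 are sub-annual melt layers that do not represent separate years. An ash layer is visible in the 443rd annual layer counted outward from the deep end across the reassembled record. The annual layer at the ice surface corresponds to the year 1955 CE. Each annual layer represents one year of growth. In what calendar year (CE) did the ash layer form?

Total annual layers = 1010 + 262 = 1272.
The ash layer sits at annual layer 443 from the deep end, so 1272 − 443 = 829 annual layers formed after it.
Removing the 6 false annual layers leaves 829 − 6 = 823 true annual layers beyond the ash layer.
1955 − 823 = 1132 CE.

1132 CE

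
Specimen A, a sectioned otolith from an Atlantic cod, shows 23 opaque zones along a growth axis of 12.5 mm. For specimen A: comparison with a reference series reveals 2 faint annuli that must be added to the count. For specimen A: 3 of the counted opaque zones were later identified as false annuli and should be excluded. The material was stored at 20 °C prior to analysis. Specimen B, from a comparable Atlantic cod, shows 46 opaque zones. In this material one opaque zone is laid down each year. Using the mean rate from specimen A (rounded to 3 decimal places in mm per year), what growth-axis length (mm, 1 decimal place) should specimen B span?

Specimen A: adjusted count: 23 − 3 + 2 = 22 opaque zones.
A: Mean rate = 12.5 mm / 22 years ≈ 0.568 mm/year.
Length of B = 0.568 × 46 = 26.1 mm.

26.1 mm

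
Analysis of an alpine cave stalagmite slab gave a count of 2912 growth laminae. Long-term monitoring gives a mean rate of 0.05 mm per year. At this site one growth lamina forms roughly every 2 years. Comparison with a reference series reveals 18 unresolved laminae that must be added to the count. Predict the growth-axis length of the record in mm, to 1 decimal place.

Adjusted count: 2912 + 18 = 2930 growth laminae.
2930 growth laminae at 2 years each span 2930 × 2 = 5860 years.
Length ≈ 0.05 × 5860 = 293.0 mm.

293.0 mm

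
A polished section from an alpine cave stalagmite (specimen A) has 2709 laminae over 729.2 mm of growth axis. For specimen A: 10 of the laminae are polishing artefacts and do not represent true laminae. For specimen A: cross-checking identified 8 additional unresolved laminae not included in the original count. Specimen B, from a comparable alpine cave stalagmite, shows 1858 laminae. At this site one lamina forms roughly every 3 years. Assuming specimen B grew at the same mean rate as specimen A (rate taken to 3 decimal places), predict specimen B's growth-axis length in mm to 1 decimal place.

Specimen A: true lamina count = 2709 − 10 + 8 = 2707.
Specimen A: 2707 laminae at 3 years each span 2707 × 3 = 8121 years.
A: Mean rate = 729.2 mm / 8121 years ≈ 0.090 mm/yr.
Specimen B: multiplying by 3 years per lamina: 1858 × 3 = 5574 years. B's length ≈ 0.090 × 5574 = 501.7 mm.

501.7 mm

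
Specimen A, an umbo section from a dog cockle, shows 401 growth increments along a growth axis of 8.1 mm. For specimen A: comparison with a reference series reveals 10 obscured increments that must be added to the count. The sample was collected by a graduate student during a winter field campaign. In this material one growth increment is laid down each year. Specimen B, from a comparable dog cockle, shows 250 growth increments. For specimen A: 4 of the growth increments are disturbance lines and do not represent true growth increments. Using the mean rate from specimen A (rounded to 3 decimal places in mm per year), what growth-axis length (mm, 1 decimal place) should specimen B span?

5.0 mm

Specimen A: true growth increment count = 401 − 4 + 10 = 407.
A: Mean rate = 8.1 mm / 407 years ≈ 0.020 mm/year.
Length of B = 0.020 × 250 = 5.0 mm.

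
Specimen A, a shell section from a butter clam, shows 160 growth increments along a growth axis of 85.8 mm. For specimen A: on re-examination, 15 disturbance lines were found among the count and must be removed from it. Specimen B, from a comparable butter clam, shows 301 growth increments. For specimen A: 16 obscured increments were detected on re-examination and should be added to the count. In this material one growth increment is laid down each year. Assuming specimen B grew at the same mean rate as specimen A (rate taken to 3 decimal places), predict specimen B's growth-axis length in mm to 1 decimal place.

160.4 mm

Specimen A: true growth increment count = 160 − 15 + 16 = 161.
A: Mean rate = 85.8 mm / 161 years ≈ 0.533 mm/yr.
For B, 0.533 mm/year × 301 years = 160.4 mm.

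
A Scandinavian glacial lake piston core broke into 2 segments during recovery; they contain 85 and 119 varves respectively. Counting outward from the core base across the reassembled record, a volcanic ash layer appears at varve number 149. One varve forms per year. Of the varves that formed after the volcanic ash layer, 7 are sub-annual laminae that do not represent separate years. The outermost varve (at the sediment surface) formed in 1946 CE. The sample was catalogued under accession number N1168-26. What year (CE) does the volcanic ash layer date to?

Total varves = 85 + 119 = 204.
Between varve 149 and the sediment surface there are 204 − 149 = 55 varves.
Removing the 7 false varves leaves 55 − 7 = 48 true varves beyond the volcanic ash layer.
Counting back 48 years from 1946 CE places the volcanic ash layer in 1946 − 48 = 1898 CE.

1898 CE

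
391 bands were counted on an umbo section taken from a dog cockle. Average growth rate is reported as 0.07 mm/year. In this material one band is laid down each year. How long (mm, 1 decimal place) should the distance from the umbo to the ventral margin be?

27.4 mm

391 years of growth are recorded.
Predicted length = 0.07 mm/year × 391 years = 27.4 mm.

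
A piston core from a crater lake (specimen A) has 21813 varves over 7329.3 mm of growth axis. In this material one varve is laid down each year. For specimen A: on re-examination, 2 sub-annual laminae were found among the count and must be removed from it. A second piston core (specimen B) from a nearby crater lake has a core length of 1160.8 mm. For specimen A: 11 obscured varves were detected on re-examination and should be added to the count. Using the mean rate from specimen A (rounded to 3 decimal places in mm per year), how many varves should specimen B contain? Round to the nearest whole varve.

3455 varves

Specimen A: adjusted count: 21813 − 2 + 11 = 21822 varves.
A: Mean rate = 7329.3 mm / 21822 years ≈ 0.336 mm/year.
B spans 1160.8 / 0.336 = 3454.76 years ≈ 3455 varves.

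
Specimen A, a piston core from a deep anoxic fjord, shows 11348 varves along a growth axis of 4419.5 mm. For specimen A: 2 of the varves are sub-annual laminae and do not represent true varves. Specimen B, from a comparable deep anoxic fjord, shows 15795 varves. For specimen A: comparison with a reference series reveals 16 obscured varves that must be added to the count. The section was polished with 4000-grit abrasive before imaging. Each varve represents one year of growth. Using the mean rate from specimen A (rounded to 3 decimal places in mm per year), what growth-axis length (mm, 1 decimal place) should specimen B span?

Specimen A: correcting the raw count gives 11348 − 2 + 16 = 11362 true varves.
A: Mean rate = 4419.5 mm / 11362 years ≈ 0.389 mm/year.
For B, 0.389 mm/year × 15795 years = 6144.3 mm.

6144.3 mm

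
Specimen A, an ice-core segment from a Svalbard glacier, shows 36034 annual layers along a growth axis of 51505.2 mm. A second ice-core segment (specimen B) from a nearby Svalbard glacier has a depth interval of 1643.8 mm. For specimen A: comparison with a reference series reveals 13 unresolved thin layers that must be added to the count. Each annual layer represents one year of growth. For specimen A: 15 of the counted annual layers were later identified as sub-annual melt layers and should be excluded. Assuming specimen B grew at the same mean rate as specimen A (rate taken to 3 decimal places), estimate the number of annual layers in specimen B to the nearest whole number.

1150 annual layers

Specimen A: adjusted count: 36034 − 15 + 13 = 36032 annual layers.
A: Mean rate = 51505.2 mm / 36032 years ≈ 1.429 mm/year.
B spans 1643.8 / 1.429 = 1150.31 years ≈ 1150 annual layers.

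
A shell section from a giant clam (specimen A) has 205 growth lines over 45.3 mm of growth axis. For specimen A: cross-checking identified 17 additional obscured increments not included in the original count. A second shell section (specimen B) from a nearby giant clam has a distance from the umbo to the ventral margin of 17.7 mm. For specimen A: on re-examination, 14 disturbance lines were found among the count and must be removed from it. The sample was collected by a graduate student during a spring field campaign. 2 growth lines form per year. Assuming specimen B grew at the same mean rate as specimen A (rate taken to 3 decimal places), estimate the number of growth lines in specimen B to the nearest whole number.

Specimen A: correcting the raw count gives 205 − 14 + 17 = 208 true growth lines.
Specimen A: 208 growth lines at 2 per year is 208 / 2 = 104 years.
A: Extension rate ≈ 45.3 / 104 = 0.436 mm/year.
Specimen B: 17.7 mm / 0.436 mm per year = 40.60 years; at 2 growth lines per year that is 40.60 × 2 ≈ 81 growth lines.

81 growth lines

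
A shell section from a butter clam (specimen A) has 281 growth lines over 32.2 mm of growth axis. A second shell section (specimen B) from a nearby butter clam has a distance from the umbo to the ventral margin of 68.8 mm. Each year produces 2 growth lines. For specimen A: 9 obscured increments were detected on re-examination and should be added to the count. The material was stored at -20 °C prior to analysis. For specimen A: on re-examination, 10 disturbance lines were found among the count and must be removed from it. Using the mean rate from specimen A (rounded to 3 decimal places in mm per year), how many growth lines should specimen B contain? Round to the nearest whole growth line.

Specimen A: adjusted count: 281 − 10 + 9 = 280 growth lines.
Specimen A: 280 growth lines at 2 per year is 280 / 2 = 140 years.
A: 32.2 mm over 140 years gives 32.2 / 140 ≈ 0.230 mm per year.
B spans 68.8 / 0.230 = 299.13 years; at 2 growth lines per year that is 299.13 × 2 ≈ 598 growth lines.

598 growth lines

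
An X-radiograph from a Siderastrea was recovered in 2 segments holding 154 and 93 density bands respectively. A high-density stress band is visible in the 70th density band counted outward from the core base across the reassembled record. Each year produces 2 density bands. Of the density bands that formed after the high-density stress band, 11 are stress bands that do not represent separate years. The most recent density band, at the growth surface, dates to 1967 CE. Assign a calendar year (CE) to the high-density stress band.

Total density bands = 154 + 93 = 247.
Between density band 70 and the growth surface there are 247 − 70 = 177 density bands.
Excluding 11 false density bands: 177 − 11 = 166.
With 2 density bands per year, 166 / 2 = 83 years.
1967 − 83 = 1884 CE.

1884 CE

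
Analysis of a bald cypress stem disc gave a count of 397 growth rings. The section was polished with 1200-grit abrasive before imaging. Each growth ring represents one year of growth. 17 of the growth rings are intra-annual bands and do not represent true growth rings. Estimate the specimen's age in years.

Adjusted count: 397 − 17 = 380 growth rings.
One growth ring per year makes the duration 380 years.

380 years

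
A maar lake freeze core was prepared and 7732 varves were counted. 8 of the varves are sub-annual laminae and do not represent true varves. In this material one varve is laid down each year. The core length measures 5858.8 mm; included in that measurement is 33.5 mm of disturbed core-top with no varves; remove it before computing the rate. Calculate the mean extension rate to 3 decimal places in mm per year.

0.754 mm per year

Adjusted count: 7732 − 8 = 7724 varves.
The growth record spans 5858.8 − 33.5 = 5825.3 mm.
Mean rate = 5825.3 mm / 7724 years ≈ 0.754 mm per year.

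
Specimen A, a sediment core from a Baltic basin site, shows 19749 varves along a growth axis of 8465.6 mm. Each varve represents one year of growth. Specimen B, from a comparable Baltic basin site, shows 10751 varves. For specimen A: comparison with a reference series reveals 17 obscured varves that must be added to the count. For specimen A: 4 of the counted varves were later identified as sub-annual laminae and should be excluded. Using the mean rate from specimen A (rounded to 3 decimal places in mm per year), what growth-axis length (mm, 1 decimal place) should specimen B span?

Specimen A: adjusted count: 19749 − 4 + 17 = 19762 varves.
A: Extension rate ≈ 8465.6 / 19762 = 0.428 mm per year.
Length of B = 0.428 × 10751 = 4601.4 mm.

4601.4 mm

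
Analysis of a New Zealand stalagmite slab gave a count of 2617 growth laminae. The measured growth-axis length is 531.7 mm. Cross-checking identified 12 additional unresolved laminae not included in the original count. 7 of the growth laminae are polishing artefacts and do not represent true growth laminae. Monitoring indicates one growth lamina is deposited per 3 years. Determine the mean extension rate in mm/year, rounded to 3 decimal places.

True growth lamina count = 2617 − 7 + 12 = 2622.
2622 growth laminae at 3 years each span 2622 × 3 = 7866 years.
Mean rate = 531.7 mm / 7866 years ≈ 0.068 mm/year.

0.068 mm/year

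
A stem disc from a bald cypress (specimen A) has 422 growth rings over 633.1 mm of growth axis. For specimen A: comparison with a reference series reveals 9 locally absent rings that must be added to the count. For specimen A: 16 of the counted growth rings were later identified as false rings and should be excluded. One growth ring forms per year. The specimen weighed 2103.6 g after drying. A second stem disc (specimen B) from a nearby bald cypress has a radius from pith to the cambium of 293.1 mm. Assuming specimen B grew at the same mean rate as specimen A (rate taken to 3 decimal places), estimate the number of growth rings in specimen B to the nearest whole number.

192 growth rings

Specimen A: true growth ring count = 422 − 16 + 9 = 415.
A: Extension rate ≈ 633.1 / 415 = 1.526 mm/yr.
B spans 293.1 / 1.526 = 192.07 years ≈ 192 growth rings.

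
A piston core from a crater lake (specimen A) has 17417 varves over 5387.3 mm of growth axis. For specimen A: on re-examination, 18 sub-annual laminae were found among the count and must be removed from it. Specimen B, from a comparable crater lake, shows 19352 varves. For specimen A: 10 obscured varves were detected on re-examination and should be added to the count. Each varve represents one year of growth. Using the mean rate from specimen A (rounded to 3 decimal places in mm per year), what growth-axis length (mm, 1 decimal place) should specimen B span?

Specimen A: correcting the raw count gives 17417 − 18 + 10 = 17409 true varves.
A: Mean rate = 5387.3 mm / 17409 years ≈ 0.309 mm/year.
Length of B = 0.309 × 19352 = 5979.8 mm.

5979.8 mm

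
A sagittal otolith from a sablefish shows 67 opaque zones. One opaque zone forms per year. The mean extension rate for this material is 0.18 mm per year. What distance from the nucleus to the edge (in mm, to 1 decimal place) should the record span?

67 years of growth are recorded.
67 years at 0.18 mm/year gives 0.18 × 67 = 12.1 mm.

12.1 mm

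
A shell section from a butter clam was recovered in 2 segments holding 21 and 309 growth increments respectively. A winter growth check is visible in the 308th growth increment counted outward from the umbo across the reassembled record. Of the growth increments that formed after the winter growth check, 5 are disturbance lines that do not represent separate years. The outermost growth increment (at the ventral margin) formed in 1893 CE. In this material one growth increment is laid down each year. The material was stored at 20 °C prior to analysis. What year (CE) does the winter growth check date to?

Total growth increments = 21 + 309 = 330.
330 − 308 = 22 growth increments lie beyond the winter growth check toward the ventral margin.
Removing the 5 false growth increments leaves 22 − 5 = 17 true growth increments beyond the winter growth check.
Counting back 17 years from 1893 CE places the winter growth check in 1893 − 17 = 1876 CE.

1876 CE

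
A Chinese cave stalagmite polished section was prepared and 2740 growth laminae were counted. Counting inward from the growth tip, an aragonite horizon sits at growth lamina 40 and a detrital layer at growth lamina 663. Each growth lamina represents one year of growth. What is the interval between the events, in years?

623 yr

Separation: 663 − 40 = 623 growth laminae.
At one growth lamina per year, 623 years elapsed between them.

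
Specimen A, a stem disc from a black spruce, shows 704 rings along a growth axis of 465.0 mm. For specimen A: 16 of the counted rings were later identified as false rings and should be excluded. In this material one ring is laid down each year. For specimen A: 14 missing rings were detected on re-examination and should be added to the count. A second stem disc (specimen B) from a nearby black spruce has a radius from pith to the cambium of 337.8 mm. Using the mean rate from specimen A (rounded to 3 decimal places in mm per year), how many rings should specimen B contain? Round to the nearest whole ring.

510 rings

Specimen A: correcting the raw count gives 704 − 16 + 14 = 702 true rings.
A: Extension rate ≈ 465.0 / 702 = 0.662 mm/yr.
B spans 337.8 / 0.662 = 510.27 years ≈ 510 rings.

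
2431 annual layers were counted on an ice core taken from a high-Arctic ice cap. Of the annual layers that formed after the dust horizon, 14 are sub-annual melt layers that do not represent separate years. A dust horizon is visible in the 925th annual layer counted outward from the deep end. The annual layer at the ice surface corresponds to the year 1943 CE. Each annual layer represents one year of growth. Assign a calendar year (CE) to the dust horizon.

The dust horizon sits at annual layer 925 from the deep end, so 2431 − 925 = 1506 annual layers formed after it.
Removing the 14 false annual layers leaves 1506 − 14 = 1492 true annual layers beyond the dust horizon.
Counting back 1492 years from 1943 CE places the dust horizon in 1943 − 1492 = 451 CE.

451 CE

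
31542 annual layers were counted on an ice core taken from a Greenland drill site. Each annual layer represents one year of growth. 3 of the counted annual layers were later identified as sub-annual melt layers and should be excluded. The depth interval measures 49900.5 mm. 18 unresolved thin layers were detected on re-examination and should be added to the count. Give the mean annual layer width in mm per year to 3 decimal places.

1.581 mm per year

True annual layer count = 31542 − 3 + 18 = 31557.
Extension rate ≈ 49900.5 / 31557 = 1.581 mm per year.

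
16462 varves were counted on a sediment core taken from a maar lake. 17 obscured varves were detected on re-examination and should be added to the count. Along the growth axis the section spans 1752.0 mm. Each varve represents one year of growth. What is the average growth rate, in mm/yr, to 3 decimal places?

0.106 mm/yr

Adjusted count: 16462 + 17 = 16479 varves.
1752.0 mm over 16479 years gives 1752.0 / 16479 ≈ 0.106 mm/yr.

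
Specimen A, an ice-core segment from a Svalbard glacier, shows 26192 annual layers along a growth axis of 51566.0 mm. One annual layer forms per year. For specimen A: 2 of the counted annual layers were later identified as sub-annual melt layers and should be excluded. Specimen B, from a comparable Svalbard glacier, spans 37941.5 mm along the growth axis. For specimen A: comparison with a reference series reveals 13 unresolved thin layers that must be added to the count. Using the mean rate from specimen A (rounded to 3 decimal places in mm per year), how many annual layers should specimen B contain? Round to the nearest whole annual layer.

19279 annual layers

Specimen A: correcting the raw count gives 26192 − 2 + 13 = 26203 true annual layers.
A: Mean rate = 51566.0 mm / 26203 years ≈ 1.968 mm per year.
Specimen B: 37941.5 mm / 1.968 mm per year = 19279.22 years ≈ 19279 annual layers.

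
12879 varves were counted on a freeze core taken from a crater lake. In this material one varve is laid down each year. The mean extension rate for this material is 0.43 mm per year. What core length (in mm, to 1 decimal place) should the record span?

5538.0 mm

The record spans 12879 years at 0.43 mm per year.
Length ≈ 0.43 × 12879 = 5538.0 mm.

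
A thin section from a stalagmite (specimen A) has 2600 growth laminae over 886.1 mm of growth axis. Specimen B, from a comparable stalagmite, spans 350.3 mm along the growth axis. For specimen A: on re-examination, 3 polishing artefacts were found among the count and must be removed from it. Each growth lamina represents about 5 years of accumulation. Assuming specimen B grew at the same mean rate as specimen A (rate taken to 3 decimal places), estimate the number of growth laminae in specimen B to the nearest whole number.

1030 growth laminae

Specimen A: adjusted count: 2600 − 3 = 2597 growth laminae.
Specimen A: multiplying by 5 years per growth lamina: 2597 × 5 = 12985 years.
A: Extension rate ≈ 886.1 / 12985 = 0.068 mm per year.
Specimen B: 350.3 mm / 0.068 mm per year = 5151.47 years; at 5 years per growth lamina that is 5151.47 / 5 ≈ 1030 growth laminae.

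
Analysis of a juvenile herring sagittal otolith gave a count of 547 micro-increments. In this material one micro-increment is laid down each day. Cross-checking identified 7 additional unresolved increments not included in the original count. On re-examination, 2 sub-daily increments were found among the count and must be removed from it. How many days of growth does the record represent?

552 days

After corrections the count is 547 − 2 + 7 = 552 micro-increments.
At one micro-increment per day, that is 552 days.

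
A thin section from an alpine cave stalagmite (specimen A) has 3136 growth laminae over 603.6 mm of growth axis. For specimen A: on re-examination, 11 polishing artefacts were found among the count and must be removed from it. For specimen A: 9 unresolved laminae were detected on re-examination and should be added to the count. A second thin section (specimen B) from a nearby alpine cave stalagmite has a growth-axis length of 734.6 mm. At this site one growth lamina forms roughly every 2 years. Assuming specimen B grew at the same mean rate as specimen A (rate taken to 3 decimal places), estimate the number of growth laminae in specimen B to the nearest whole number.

Specimen A: after corrections the count is 3136 − 11 + 9 = 3134 growth laminae.
Specimen A: multiplying by 2 years per growth lamina: 3134 × 2 = 6268 years.
A: Mean rate = 603.6 mm / 6268 years ≈ 0.096 mm/year.
B spans 734.6 / 0.096 = 7652.08 years; at 2 years per growth lamina that is 7652.08 / 2 ≈ 3826 growth laminae.

3826 growth laminae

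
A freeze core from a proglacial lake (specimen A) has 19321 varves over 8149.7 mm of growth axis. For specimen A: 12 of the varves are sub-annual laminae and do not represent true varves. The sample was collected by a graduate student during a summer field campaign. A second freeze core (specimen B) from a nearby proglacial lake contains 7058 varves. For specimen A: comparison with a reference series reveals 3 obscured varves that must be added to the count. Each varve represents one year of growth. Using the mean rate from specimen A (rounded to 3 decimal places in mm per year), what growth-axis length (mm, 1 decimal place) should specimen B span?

2978.5 mm

Specimen A: correcting the raw count gives 19321 − 12 + 3 = 19312 true varves.
A: 8149.7 mm over 19312 years gives 8149.7 / 19312 ≈ 0.422 mm/year.
For B, 0.422 mm/year × 7058 years = 2978.5 mm.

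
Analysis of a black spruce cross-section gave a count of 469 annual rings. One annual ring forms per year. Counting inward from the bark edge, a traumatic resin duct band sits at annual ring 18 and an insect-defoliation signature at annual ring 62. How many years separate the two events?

Separation: 62 − 18 = 44 annual rings.
One annual ring per year makes the interval 44 years.

44 years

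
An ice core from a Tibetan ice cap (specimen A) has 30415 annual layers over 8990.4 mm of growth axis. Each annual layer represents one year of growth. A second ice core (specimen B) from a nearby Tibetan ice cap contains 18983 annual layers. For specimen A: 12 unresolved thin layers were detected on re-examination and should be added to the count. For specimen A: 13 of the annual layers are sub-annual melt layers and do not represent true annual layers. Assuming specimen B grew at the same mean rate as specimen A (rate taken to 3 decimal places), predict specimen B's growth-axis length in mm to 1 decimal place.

5619.0 mm

Specimen A: correcting the raw count gives 30415 − 13 + 12 = 30414 true annual layers.
A: Extension rate ≈ 8990.4 / 30414 = 0.296 mm per year.
For B, 0.296 mm/year × 18983 years = 5619.0 mm.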